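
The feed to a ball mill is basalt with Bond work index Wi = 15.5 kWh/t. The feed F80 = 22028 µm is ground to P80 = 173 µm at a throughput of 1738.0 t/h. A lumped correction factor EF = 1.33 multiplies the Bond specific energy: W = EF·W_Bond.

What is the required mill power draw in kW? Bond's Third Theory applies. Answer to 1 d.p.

Bond:  W = 10 Wi (1/√P − 1/√F)
W = 10·15.5·(1/√173 − 1/√22028) = 10·15.5·(0.069291) = 10.7401 kWh/t
Corrected W = EF·W_Bond = 1.33·10.7401 = 14.2843 kWh/t
Power = W × throughput = 14.2843 kWh/t × 1738.0 t/h = 24826.1 kW

P = 24826.1 kW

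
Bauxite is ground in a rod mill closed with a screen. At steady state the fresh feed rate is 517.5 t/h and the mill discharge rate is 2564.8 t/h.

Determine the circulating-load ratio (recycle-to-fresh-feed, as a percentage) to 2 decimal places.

CL = 395.61 %

Discharge = new feed + return, hence
R = M − F = 2564.8 − 517.5 = 2047.3 t/h
CL = 100·R/F = 100·2047.3/517.5 = 395.61 %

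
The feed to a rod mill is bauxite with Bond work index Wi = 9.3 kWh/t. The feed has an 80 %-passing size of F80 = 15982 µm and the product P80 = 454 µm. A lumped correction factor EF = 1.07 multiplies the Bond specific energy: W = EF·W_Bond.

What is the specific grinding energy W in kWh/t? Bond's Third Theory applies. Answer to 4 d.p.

W = 3.8831 kWh/t

W = 10 Wi / √P80 − 10 Wi / √F80
1/√454 = 0.046932;  1/√15982 = 0.007910
W = 10·9.3·(0.046932 − 0.007910) = 3.6291 kWh/t
With EF = 1.07: W = 3.6291·1.07 = 3.8831 kWh/t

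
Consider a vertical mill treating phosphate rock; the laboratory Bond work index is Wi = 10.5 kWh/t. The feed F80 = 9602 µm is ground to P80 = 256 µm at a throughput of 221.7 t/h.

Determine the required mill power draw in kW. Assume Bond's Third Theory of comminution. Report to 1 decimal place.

W = 10 Wi / √P80 − 10 Wi / √F80
W = 10·10.5·(1/√256 − 1/√9602) = 10·10.5·(0.052295) = 5.4910 kWh/t
P_mill = W·ṁ = 5.4910·221.7 = 1217.3 kW

P = 1217.3 kW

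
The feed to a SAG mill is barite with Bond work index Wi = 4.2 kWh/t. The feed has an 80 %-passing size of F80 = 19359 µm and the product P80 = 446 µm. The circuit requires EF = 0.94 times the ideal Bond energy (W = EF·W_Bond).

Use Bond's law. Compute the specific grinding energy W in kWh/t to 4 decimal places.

W = 10 Wi (P80^-0.5 − F80^-0.5)
1/√446 = 0.047351;  1/√19359 = 0.007187
W = 10·4.2·(0.047351 − 0.007187) = 1.6869 kWh/t
Apply correction: 1.6869 × 0.94 = 1.5857 kWh/t

W = 1.5857 kWh/t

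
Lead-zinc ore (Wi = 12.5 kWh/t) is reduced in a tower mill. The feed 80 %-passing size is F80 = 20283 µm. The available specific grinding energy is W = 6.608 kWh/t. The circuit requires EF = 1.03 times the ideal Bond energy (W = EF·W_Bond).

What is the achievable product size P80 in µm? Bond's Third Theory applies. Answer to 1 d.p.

W_Bond = 10·Wi·(1/√P₈₀ − 1/√F₈₀)
W_Bond = W / EF = 6.608 / 1.03 = 6.4155 kWh/t
P80^-0.5 = F80^-0.5 + W_Bond/(10 Wi)
  = 6.4155/(10·12.5) + 1/√20283 = 0.051324 + 0.007022 = 0.058346
P80 = (1/0.058346)² = 17.1392² = 293.75 µm

P80 = 293.8 µm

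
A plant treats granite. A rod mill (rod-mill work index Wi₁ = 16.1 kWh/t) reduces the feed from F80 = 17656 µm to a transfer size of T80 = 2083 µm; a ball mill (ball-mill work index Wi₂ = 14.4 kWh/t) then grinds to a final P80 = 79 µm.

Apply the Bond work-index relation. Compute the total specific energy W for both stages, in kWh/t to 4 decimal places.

W = 10 Wi (P80^-0.5 − F80^-0.5)
Stage 1 (17656→2083 µm, Wi₁=16.1): W₁ = 10·16.1·(0.021911 − 0.007526) = 2.3160 kWh/t
Stage 2 (2083→79 µm, Wi₂=14.4): W₂ = 10·14.4·(0.112509 − 0.021911) = 13.0461 kWh/t
W = W₁ + W₂ = 2.3160 + 13.0461 = 15.3621 kWh/t

W = 15.3621 kWh/t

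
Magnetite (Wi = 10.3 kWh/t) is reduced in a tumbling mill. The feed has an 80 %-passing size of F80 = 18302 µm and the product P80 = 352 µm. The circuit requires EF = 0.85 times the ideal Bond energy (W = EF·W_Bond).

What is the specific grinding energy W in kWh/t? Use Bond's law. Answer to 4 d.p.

W = 10·Wi·(P80^(-½) − F80^(-½))
1/√352 = 0.053300;  1/√18302 = 0.007392
W = 10·10.3·(0.053300 − 0.007392) = 4.7286 kWh/t
Corrected W = EF·W_Bond = 0.85·4.7286 = 4.0193 kWh/t

W = 4.0193 kWh/t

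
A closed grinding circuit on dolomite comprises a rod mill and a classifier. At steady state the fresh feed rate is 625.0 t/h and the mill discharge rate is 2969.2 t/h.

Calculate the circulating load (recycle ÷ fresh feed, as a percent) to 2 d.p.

Mill node: discharge = fresh + recycle.
R = M − F = 2969.2 − 625.0 = 2344.2 t/h
CL = 100·R/F = 100·2344.2/625.0 = 375.07 %

CL = 375.07 %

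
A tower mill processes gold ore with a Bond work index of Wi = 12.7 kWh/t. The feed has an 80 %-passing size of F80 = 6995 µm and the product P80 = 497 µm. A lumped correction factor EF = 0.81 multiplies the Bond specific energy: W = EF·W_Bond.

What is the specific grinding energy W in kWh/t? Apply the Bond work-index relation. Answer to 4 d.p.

W = 10 Wi (P80^-0.5 − F80^-0.5)
1/√497 = 0.044856;  1/√6995 = 0.011957
W = 10·12.7·(0.044856 − 0.011957) = 4.1782 kWh/t
W_actual = 0.81 × 4.1782 = 3.3844 kWh/t

W = 3.3844 kWh/t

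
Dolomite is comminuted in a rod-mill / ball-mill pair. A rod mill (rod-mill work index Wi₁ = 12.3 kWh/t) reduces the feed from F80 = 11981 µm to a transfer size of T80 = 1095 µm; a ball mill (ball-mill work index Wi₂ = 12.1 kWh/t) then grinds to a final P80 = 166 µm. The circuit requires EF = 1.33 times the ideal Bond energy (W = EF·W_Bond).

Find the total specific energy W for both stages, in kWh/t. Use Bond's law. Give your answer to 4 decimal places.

Bond:  W = 10 Wi (1/√P − 1/√F)
Stage 1 (11981→1095 µm, Wi₁=12.3): W₁ = 10·12.3·(0.030220 − 0.009136) = 2.5933 kWh/t
Stage 2 (1095→166 µm, Wi₂=12.1): W₂ = 10·12.1·(0.077615 − 0.030220) = 5.7348 kWh/t
W = W₁ + W₂ = 2.5933 + 5.7348 = 8.3281 kWh/t
Corrected W = EF·W_Bond = 1.33·8.3281 = 11.0764 kWh/t

W = 11.0764 kWh/t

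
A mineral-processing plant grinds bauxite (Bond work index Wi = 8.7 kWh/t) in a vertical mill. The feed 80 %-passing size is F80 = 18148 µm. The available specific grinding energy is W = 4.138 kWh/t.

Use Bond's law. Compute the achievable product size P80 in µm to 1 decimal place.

Bond:  W = 10 Wi (1/√P − 1/√F)
⇒ 1/√P80 = W/(10 Wi) + 1/√F80
  = 4.1380/(10·8.7) + 1/√18148 = 0.047563 + 0.007423 = 0.054986
P80 = (1/0.054986)² = 18.1863² = 330.74 µm

P80 = 330.7 µm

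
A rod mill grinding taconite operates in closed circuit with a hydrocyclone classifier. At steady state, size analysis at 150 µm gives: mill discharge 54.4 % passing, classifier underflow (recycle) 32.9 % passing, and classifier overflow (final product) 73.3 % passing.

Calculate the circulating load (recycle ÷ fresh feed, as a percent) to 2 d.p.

CL = 87.91 %

Two-product formula at 150 µm:
(1+r)d = ru + o → r = (o−d)/(d−u)
r = (73.3 − 54.4)/(54.4 − 32.9) = 18.9/21.5 = 0.8791
CL = 100·r = 87.91 %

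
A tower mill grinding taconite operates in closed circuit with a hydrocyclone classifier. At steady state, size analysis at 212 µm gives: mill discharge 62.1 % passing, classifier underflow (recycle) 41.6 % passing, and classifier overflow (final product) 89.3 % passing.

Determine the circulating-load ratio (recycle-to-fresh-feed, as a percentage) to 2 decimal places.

Two-product formula at 212 µm:
(1+r)·d = r·u + o ⇒ r = (o−d)/(d−u)
r = (89.3 − 62.1)/(62.1 − 41.6) = 27.2/20.5 = 1.3268
CL = 100·r = 132.68 %

CL = 132.68 %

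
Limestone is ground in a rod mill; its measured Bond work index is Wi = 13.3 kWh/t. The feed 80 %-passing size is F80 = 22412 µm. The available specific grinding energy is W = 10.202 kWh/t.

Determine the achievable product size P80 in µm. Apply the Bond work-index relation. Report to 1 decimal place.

W = 10 Wi (1/√P80 − 1/√F80)  [Bond]
⇒ 1/√P80 = W/(10 Wi) + 1/√F80
  = 10.2020/(10·13.3) + 1/√22412 = 0.076707 + 0.006680 = 0.083387
P80 = (1/0.083387)² = 11.9923² = 143.82 µm

P80 = 143.8 µm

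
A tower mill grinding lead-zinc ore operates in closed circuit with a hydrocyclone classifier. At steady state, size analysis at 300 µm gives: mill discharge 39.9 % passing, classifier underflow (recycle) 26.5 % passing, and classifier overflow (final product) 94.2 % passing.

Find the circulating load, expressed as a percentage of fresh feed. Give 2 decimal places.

Balance %-passing 300 µm (r = R/F):
Fd + Rd = Ru + Fo ⇒ R/F = (o−d)/(d−u)
r = (94.2 − 39.9)/(39.9 − 26.5) = 54.3/13.4 = 4.0522
CL = 100·r = 405.22 %

CL = 405.22 %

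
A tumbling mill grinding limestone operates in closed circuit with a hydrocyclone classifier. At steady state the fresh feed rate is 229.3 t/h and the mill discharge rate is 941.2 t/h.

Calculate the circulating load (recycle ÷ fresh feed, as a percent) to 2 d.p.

CL = 310.47 %

Steady state: M = F + R.
R = M − F = 941.2 − 229.3 = 711.9 t/h
CL = 100·R/F = 100·711.9/229.3 = 310.47 %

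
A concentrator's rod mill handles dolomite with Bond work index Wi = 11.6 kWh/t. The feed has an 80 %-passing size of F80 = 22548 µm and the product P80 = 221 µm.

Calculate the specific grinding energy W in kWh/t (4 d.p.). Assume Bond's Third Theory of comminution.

W = 10 Wi / √P80 − 10 Wi / √F80
1/√221 = 0.067267;  1/√22548 = 0.006660
W = 10·11.6·(0.067267 − 0.006660) = 7.0305 kWh/t

W = 7.0305 kWh/t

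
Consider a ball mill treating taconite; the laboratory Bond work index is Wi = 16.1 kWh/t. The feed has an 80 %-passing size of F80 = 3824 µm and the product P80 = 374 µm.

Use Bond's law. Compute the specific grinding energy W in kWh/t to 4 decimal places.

W = 5.7216 kWh/t

Bond: W = 10·Wi·(1/√P80 − 1/√F80)
1/√374 = 0.051709;  1/√3824 = 0.016171
W = 10·16.1·(0.051709 − 0.016171) = 5.7216 kWh/t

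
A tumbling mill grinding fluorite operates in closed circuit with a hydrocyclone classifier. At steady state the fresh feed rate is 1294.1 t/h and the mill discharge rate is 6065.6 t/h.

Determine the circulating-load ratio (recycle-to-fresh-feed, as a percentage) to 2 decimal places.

CL = 368.71 %

Steady state: M = F + R.
R = M − F = 6065.6 − 1294.1 = 4771.5 t/h
CL = 100·R/F = 100·4771.5/1294.1 = 368.71 %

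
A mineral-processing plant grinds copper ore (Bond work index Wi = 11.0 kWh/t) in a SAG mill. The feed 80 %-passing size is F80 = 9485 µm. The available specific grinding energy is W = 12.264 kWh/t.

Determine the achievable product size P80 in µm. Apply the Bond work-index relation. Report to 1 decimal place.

P80 = 67.5 µm

W = 10·Wi·[P80^(−½) − F80^(−½)]
⇒ 1/√P80 = W/(10·Wi) + 1/√F80
  = 12.2640/(10·11.0) + 1/√9485 = 0.111491 + 0.010268 = 0.121759
P80 = (1/0.121759)² = 8.2130² = 67.45 µm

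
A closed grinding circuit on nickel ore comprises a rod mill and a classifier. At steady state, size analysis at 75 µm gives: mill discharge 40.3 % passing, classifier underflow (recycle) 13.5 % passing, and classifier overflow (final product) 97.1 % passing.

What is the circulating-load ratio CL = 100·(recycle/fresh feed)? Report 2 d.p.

CL = 211.94 %

Mass balance on the −75 µm fraction:
d + r·d = r·u + o → r(d−u) = o−d
r = (97.1 − 40.3)/(40.3 − 13.5) = 56.8/26.8 = 2.1194
CL = 100·r = 211.94 %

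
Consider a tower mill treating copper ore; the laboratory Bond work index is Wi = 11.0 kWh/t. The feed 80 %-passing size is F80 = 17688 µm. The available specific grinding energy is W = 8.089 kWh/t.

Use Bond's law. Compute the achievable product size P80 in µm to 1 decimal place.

W = 10·Wi·(P80^(-½) − F80^(-½))
⇒ 1/√P80 = W/(10 Wi) + 1/√F80
  = 8.0890/(10·11.0) + 1/√17688 = 0.073536 + 0.007519 = 0.081055
P80 = (1/0.081055)² = 12.3372² = 152.21 µm

P80 = 152.2 µm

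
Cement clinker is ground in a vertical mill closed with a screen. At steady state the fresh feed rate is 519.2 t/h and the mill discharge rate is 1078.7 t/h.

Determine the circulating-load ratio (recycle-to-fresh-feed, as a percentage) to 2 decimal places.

Discharge = new feed + return, hence
R = M − F = 1078.7 − 519.2 = 559.5 t/h
CL = 100·R/F = 100·559.5/519.2 = 107.76 %

CL = 107.76 %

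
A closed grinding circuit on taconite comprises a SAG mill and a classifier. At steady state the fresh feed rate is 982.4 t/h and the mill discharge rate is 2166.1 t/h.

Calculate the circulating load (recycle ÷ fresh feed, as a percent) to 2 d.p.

CL = 120.49 %

Steady state: M = F + R.
R = M − F = 2166.1 − 982.4 = 1183.7 t/h
CL = 100·R/F = 100·1183.7/982.4 = 120.49 %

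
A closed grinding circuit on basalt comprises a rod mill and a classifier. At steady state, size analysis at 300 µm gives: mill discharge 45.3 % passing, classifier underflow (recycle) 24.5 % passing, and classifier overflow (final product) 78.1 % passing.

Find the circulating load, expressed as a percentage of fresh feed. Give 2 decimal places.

CL = 157.69 %

Balance %-passing 300 µm (r = R/F):
r = (o − d)/(d − u)
r = (78.1 − 45.3)/(45.3 − 24.5) = 32.8/20.8 = 1.5769
CL = 100·r = 157.69 %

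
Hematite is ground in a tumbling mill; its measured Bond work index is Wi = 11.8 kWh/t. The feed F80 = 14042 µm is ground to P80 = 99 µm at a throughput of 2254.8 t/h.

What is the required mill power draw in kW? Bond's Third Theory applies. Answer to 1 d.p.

Bond: W = 10·Wi·(1/√P80 − 1/√F80)
W = 10·11.8·(1/√99 − 1/√14042) = 10·11.8·(0.092065) = 10.8637 kWh/t
P = W·T = 10.8637·2254.8 = 24495.4 kW

P = 24495.4 kW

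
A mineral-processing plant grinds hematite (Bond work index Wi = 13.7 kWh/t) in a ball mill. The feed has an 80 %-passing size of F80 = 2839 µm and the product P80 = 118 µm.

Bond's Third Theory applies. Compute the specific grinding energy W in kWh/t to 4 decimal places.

W = 10·Wi·(P80^(-½) − F80^(-½))
1/√118 = 0.092057;  1/√2839 = 0.018768
W = 10·13.7·(0.092057 − 0.018768) = 10.0407 kWh/t

W = 10.0407 kWh/t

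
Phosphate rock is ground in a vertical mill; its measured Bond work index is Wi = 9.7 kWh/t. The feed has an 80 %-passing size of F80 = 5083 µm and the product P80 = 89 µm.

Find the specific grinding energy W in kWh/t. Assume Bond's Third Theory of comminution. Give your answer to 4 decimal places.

W = 10 Wi / √P80 − 10 Wi / √F80
1/√89 = 0.106000;  1/√5083 = 0.014026
W = 10·9.7·(0.106000 − 0.014026) = 8.9214 kWh/t

W = 8.9214 kWh/t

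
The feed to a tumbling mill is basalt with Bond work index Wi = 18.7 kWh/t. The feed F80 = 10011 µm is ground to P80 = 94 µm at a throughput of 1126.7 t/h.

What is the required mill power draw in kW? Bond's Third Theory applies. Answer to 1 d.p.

P = 19625.5 kW

Bond:  W = 10 Wi (1/√P − 1/√F)
W = 10·18.7·(1/√94 − 1/√10011) = 10·18.7·(0.093148) = 17.4186 kWh/t
Mill draw = 17.4186 × 1126.7 = 19625.5 kW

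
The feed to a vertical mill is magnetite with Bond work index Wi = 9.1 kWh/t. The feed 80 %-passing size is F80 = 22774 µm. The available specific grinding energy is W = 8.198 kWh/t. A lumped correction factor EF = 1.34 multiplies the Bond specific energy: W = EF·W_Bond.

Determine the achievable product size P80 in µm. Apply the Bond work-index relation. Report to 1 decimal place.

W = 10·Wi·[P80^(−½) − F80^(−½)]
W_Bond = W / EF = 8.198 / 1.34 = 6.1179 kWh/t
⇒ 1/√P80 = W_Bond/(10·Wi) + 1/√F80
  = 6.1179/(10·9.1) + 1/√22774 = 0.067230 + 0.006626 = 0.073856
P80 = (1/0.073856)² = 13.5398² = 183.33 µm

P80 = 183.3 µm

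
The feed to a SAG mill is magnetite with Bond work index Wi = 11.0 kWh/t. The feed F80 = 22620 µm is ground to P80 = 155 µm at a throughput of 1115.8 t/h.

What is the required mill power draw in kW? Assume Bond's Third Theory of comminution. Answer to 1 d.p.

P = 9042.5 kW

W = 10 Wi / √P80 − 10 Wi / √F80
W = 10·11.0·(1/√155 − 1/√22620) = 10·11.0·(0.073673) = 8.1040 kWh/t
P = W·T = 8.1040·1115.8 = 9042.5 kW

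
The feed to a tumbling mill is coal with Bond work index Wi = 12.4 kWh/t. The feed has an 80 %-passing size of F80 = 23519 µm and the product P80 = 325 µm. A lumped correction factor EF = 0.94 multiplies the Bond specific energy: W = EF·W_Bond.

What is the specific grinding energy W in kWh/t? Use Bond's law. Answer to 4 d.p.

W = 10·Wi·[P80^(−½) − F80^(−½)]
1/√325 = 0.055470;  1/√23519 = 0.006521
W = 10·12.4·(0.055470 − 0.006521) = 6.0697 kWh/t
Apply correction: 6.0697 × 0.94 = 5.7055 kWh/t

W = 5.7055 kWh/t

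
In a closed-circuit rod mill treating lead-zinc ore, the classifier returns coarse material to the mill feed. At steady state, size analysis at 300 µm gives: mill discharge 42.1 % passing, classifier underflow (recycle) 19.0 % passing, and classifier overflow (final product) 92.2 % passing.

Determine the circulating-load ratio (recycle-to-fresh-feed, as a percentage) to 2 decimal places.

Let r = R/F. Size balance at 300 µm:
(1+r)d = ru + o → r = (o−d)/(d−u)
r = (92.2 − 42.1)/(42.1 − 19.0) = 50.1/23.1 = 2.1688
CL = 100·r = 216.88 %

CL = 216.88 %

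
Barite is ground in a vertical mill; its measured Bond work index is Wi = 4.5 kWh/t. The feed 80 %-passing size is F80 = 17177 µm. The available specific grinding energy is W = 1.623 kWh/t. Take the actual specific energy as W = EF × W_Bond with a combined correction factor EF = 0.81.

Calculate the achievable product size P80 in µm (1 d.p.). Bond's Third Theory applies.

P80 = 367.6 µm

W = 10 Wi (P80^-0.5 − F80^-0.5)
W_Bond = W / EF = 1.623 / 0.81 = 2.0037 kWh/t
1/√P80 = 1/√F80 + W_Bond/(10·Wi)
  = 2.0037/(10·4.5) + 1/√17177 = 0.044527 + 0.007630 = 0.052157
P80 = (1/0.052157)² = 19.1730² = 367.60 µm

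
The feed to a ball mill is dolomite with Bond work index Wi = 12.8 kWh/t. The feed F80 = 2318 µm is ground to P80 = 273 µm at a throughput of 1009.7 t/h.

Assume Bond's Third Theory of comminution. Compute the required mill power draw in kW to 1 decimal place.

P = 5137.7 kW

W = 10 Wi (1/√P80 − 1/√F80)  [Bond]
W = 10·12.8·(1/√273 − 1/√2318) = 10·12.8·(0.039752) = 5.0883 kWh/t
P_mill = W·ṁ = 5.0883·1009.7 = 5137.7 kW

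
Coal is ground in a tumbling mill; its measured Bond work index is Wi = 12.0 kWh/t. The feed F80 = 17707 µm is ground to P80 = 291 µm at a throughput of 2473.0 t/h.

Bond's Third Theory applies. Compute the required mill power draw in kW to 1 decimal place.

W = 10·Wi·(P80^(-½) − F80^(-½))
W = 10·12.0·(1/√291 − 1/√17707) = 10·12.0·(0.051106) = 6.1327 kWh/t
Power = W × throughput = 6.1327 kWh/t × 2473.0 t/h = 15166.2 kW

P = 15166.2 kW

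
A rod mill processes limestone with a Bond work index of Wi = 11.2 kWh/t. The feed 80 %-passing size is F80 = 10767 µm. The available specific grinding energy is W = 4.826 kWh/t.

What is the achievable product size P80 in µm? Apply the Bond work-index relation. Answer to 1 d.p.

P80 = 359.7 µm

W_Bond = 10·Wi·(1/√P₈₀ − 1/√F₈₀)
P80^(−½) = W/(10 Wi) + F80^(−½)
  = 4.8260/(10·11.2) + 1/√10767 = 0.043089 + 0.009637 = 0.052727
P80 = (1/0.052727)² = 18.9658² = 359.70 µm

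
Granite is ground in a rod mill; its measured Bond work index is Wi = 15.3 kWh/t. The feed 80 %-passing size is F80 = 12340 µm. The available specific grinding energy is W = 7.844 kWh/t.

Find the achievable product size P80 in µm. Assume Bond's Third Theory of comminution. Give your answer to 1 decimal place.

P80 = 275.3 µm

W = 10 Wi / √P80 − 10 Wi / √F80
1/√P80 = 1/√F80 + W/(10·Wi)
  = 7.8440/(10·15.3) + 1/√12340 = 0.051268 + 0.009002 = 0.060270
P80 = (1/0.060270)² = 16.5920² = 275.29 µm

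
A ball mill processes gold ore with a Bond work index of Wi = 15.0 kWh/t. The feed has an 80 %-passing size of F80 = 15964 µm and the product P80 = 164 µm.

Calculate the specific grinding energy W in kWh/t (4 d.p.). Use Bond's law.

W = 10 Wi (1/√P80 − 1/√F80)  [Bond]
1/√164 = 0.078087;  1/√15964 = 0.007915
W = 10·15.0·(0.078087 − 0.007915) = 10.5258 kWh/t

W = 10.5258 kWh/t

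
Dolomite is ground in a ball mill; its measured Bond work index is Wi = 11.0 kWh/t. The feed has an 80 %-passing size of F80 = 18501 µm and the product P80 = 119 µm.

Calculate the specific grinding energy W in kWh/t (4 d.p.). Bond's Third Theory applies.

W = 9.2750 kWh/t

W = 10·Wi·[P80^(−½) − F80^(−½)]
1/√119 = 0.091670;  1/√18501 = 0.007352
W = 10·11.0·(0.091670 − 0.007352) = 9.2750 kWh/t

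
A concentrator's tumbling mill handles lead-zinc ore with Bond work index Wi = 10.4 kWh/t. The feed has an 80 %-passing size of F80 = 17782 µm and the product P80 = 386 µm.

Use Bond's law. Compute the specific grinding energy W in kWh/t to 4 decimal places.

W = 10·Wi·[P80^(−½) − F80^(−½)]
1/√386 = 0.050899;  1/√17782 = 0.007499
W = 10·10.4·(0.050899 − 0.007499) = 4.5136 kWh/t

W = 4.5136 kWh/t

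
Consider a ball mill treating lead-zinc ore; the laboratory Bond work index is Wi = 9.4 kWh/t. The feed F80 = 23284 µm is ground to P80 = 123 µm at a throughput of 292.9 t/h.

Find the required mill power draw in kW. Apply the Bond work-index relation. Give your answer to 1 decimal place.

P = 2302.1 kW

Bond: W = 10·Wi·(1/√P80 − 1/√F80)
W = 10·9.4·(1/√123 − 1/√23284) = 10·9.4·(0.083613) = 7.8597 kWh/t
P_mill = W·ṁ = 7.8597·292.9 = 2302.1 kW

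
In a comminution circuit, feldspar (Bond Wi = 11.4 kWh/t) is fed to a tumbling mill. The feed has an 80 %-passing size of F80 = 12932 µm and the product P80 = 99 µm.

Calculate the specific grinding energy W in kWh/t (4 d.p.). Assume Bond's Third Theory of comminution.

W = 10.4550 kWh/t

W_Bond = 10·Wi·(1/√P₈₀ − 1/√F₈₀)
1/√99 = 0.100504;  1/√12932 = 0.008794
W = 10·11.4·(0.100504 − 0.008794) = 10.4550 kWh/t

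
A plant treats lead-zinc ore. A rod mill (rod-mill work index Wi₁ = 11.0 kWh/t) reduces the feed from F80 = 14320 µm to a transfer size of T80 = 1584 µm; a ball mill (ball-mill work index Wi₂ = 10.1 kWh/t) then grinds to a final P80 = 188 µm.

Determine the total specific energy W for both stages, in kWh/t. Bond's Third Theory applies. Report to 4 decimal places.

W = 10 Wi (P80^-0.5 − F80^-0.5)
Stage 1 (14320→1584 µm, Wi₁=11.0): W₁ = 10·11.0·(0.025126 − 0.008357) = 1.8446 kWh/t
Stage 2 (1584→188 µm, Wi₂=10.1): W₂ = 10·10.1·(0.072932 − 0.025126) = 4.8285 kWh/t
W = W₁ + W₂ = 1.8446 + 4.8285 = 6.6731 kWh/t

W = 6.6731 kWh/t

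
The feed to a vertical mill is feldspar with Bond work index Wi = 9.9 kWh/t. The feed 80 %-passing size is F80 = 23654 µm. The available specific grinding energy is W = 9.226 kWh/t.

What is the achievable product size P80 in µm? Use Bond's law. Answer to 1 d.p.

Bond:  W = 10 Wi (1/√P − 1/√F)
P80^(−½) = W/(10 Wi) + F80^(−½)
  = 9.2260/(10·9.9) + 1/√23654 = 0.093192 + 0.006502 = 0.099694
P80 = (1/0.099694)² = 10.0307² = 100.61 µm

P80 = 100.6 µm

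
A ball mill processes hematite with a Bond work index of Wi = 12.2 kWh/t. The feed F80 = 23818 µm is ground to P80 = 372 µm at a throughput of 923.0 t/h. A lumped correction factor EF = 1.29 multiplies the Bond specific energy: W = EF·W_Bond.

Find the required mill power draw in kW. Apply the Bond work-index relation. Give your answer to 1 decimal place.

P = 6590.2 kW

W = 10·Wi·(P80^(-½) − F80^(-½))
W = 10·12.2·(1/√372 − 1/√23818) = 10·12.2·(0.045368) = 5.5349 kWh/t
W_actual = 1.29 × 5.5349 = 7.1400 kWh/t
Power = W × throughput = 7.1400 kWh/t × 923.0 t/h = 6590.2 kW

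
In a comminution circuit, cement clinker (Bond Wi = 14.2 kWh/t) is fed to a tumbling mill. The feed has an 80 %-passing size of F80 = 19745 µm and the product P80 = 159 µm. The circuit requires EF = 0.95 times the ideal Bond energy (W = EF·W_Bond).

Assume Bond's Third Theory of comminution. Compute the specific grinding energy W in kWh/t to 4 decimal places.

W_Bond = 10·Wi·(1/√P₈₀ − 1/√F₈₀)
1/√159 = 0.079305;  1/√19745 = 0.007117
W = 10·14.2·(0.079305 − 0.007117) = 10.2508 kWh/t
Corrected W = EF·W_Bond = 0.95·10.2508 = 9.7382 kWh/t

W = 9.7382 kWh/t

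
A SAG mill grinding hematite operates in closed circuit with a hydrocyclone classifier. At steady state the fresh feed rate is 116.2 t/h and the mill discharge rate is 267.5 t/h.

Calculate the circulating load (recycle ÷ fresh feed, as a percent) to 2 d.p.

Discharge = new feed + return, hence
R = M − F = 267.5 − 116.2 = 151.3 t/h
CL = 100·R/F = 100·151.3/116.2 = 130.21 %

CL = 130.21 %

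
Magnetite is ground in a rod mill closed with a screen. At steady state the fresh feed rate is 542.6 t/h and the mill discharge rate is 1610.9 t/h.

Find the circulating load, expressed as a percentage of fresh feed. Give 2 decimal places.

M = F + R at steady state, so:
R = M − F = 1610.9 − 542.6 = 1068.3 t/h
CL = 100·R/F = 100·1068.3/542.6 = 196.89 %

CL = 196.89 %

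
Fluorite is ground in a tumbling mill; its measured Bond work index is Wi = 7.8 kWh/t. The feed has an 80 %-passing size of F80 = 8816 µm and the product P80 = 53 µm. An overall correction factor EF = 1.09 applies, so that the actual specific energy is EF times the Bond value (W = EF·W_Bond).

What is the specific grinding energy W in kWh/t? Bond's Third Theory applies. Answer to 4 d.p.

W = 10.7729 kWh/t

W = 10 Wi (1/√P80 − 1/√F80)  [Bond]
1/√53 = 0.137361;  1/√8816 = 0.010650
W = 10·7.8·(0.137361 − 0.010650) = 9.8834 kWh/t
Apply correction: 9.8834 × 1.09 = 10.7729 kWh/t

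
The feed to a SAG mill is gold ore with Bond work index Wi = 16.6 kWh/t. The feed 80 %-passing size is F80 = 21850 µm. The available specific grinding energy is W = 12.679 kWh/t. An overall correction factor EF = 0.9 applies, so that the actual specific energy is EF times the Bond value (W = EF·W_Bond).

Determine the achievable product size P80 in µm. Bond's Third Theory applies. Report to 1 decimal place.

P80 = 119.1 µm

W = 10·Wi·[P80^(−½) − F80^(−½)]
W_Bond = W / EF = 12.679 / 0.9 = 14.0878 kWh/t
P80^-0.5 = F80^-0.5 + W_Bond/(10 Wi)
  = 14.0878/(10·16.6) + 1/√21850 = 0.084866 + 0.006765 = 0.091631
P80 = (1/0.091631)² = 10.9133² = 119.10 µm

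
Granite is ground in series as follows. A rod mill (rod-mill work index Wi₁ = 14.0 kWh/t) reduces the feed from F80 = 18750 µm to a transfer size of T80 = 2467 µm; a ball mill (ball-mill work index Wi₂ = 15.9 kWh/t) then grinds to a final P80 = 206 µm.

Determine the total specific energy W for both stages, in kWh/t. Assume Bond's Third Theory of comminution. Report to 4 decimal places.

W = 9.6731 kWh/t

W = 10 Wi (P80^-0.5 − F80^-0.5)
Stage 1 (18750→2467 µm, Wi₁=14.0): W₁ = 10·14.0·(0.020133 − 0.007303) = 1.7962 kWh/t
Stage 2 (2467→206 µm, Wi₂=15.9): W₂ = 10·15.9·(0.069673 − 0.020133) = 7.8769 kWh/t
W = W₁ + W₂ = 1.7962 + 7.8769 = 9.6731 kWh/t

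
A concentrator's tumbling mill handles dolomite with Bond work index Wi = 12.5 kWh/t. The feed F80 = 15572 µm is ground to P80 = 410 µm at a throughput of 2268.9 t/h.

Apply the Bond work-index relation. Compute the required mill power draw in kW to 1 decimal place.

P = 11733.9 kW

W = 10·Wi·[P80^(−½) − F80^(−½)]
W = 10·12.5·(1/√410 − 1/√15572) = 10·12.5·(0.041373) = 5.1716 kWh/t
P_mill = W·ṁ = 5.1716·2268.9 = 11733.9 kW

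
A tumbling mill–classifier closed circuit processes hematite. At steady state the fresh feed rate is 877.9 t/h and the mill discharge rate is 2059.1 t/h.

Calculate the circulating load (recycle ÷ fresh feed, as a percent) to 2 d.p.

CL = 134.55 %

M = F + R at steady state, so:
R = M − F = 2059.1 − 877.9 = 1181.2 t/h
CL = 100·R/F = 100·1181.2/877.9 = 134.55 %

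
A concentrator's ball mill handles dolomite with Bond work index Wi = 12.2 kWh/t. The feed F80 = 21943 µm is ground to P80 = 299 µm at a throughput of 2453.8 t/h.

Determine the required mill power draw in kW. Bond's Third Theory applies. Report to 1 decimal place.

W = 10 Wi (P80^-0.5 − F80^-0.5)
W = 10·12.2·(1/√299 − 1/√21943) = 10·12.2·(0.051081) = 6.2319 kWh/t
Mill draw = 6.2319 × 2453.8 = 15291.7 kW

P = 15291.7 kW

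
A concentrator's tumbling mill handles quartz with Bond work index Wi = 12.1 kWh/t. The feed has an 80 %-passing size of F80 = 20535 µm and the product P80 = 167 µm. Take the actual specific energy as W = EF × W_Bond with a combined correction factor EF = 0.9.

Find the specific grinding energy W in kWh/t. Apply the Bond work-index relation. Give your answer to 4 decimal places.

W = 10·Wi·(P80^(-½) − F80^(-½))
1/√167 = 0.077382;  1/√20535 = 0.006978
W = 10·12.1·(0.077382 − 0.006978) = 8.5189 kWh/t
Corrected W = EF·W_Bond = 0.9·8.5189 = 7.6670 kWh/t

W = 7.6670 kWh/t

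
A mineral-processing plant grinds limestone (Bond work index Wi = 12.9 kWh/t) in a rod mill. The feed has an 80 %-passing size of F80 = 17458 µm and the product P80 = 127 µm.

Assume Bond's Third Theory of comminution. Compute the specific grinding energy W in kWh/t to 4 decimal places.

W = 10·Wi·(P80^(-½) − F80^(-½))
1/√127 = 0.088736;  1/√17458 = 0.007568
W = 10·12.9·(0.088736 − 0.007568) = 10.4706 kWh/t

W = 10.4706 kWh/t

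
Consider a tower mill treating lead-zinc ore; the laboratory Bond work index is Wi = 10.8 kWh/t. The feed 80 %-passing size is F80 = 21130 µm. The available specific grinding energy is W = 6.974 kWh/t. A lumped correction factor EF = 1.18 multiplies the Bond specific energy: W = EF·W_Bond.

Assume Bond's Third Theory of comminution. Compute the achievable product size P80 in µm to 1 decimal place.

P80 = 263.5 µm

W = 10·Wi·[P80^(−½) − F80^(−½)]
W_Bond = W / EF = 6.974 / 1.18 = 5.9102 kWh/t
P80^-0.5 = F80^-0.5 + W_Bond/(10 Wi)
  = 5.9102/(10·10.8) + 1/√21130 = 0.054724 + 0.006879 = 0.061603
P80 = (1/0.061603)² = 16.2329² = 263.51 µm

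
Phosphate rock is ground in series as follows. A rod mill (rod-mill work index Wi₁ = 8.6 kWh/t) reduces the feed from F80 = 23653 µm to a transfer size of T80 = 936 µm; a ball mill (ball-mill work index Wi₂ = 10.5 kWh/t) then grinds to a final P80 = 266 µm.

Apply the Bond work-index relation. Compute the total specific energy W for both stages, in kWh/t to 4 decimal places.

W = 10·Wi·(P80^(-½) − F80^(-½))
Stage 1 (23653→936 µm, Wi₁=8.6): W₁ = 10·8.6·(0.032686 − 0.006502) = 2.2518 kWh/t
Stage 2 (936→266 µm, Wi₂=10.5): W₂ = 10·10.5·(0.061314 − 0.032686) = 3.0059 kWh/t
W = W₁ + W₂ = 2.2518 + 3.0059 = 5.2577 kWh/t

W = 5.2577 kWh/t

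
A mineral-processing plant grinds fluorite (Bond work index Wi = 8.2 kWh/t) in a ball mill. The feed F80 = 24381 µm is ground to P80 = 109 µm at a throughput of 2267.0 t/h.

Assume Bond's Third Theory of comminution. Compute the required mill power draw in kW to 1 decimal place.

Bond: W = 10·Wi·(1/√P80 − 1/√F80)
W = 10·8.2·(1/√109 − 1/√24381) = 10·8.2·(0.089378) = 7.3290 kWh/t
Power = W × throughput = 7.3290 kWh/t × 2267.0 t/h = 16614.9 kW

P = 16614.9 kW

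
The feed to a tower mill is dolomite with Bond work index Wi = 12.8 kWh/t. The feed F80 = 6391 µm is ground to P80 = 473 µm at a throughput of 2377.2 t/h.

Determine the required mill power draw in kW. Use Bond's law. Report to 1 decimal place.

P = 10184.7 kW

W = 10 Wi (P80^-0.5 − F80^-0.5)
W = 10·12.8·(1/√473 − 1/√6391) = 10·12.8·(0.033471) = 4.2843 kWh/t
Mill draw = 4.2843 × 2377.2 = 10184.7 kW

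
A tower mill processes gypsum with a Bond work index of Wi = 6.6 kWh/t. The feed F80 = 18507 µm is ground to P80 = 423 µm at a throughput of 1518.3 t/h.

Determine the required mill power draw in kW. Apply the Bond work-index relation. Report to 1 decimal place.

P = 4135.7 kW

W_Bond = 10·Wi·(1/√P₈₀ − 1/√F₈₀)
W = 10·6.6·(1/√423 − 1/√18507) = 10·6.6·(0.041271) = 2.7239 kWh/t
Power = W × throughput = 2.7239 kWh/t × 1518.3 t/h = 4135.7 kW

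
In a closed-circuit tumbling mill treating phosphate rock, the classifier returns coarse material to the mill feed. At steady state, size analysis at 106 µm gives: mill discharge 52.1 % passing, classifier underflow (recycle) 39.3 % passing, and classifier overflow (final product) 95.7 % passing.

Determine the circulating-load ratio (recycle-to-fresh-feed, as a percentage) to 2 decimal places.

Two-product formula at 106 µm:
(1+r)·d = r·u + o ⇒ r = (o−d)/(d−u)
r = (95.7 − 52.1)/(52.1 − 39.3) = 43.6/12.8 = 3.4062
CL = 100·r = 340.62 %

CL = 340.62 %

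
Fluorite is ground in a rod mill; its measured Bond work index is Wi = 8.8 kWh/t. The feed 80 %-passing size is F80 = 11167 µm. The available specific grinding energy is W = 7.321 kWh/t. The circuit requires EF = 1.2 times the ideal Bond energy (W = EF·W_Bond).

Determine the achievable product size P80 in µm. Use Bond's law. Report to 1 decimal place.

P80 = 161.1 µm

W = 10·Wi·[P80^(−½) − F80^(−½)]
W_Bond = W / EF = 7.321 / 1.2 = 6.1008 kWh/t
P80^(−½) = W_Bond/(10 Wi) + F80^(−½)
  = 6.1008/(10·8.8) + 1/√11167 = 0.069328 + 0.009463 = 0.078791
P80 = (1/0.078791)² = 12.6919² = 161.08 µm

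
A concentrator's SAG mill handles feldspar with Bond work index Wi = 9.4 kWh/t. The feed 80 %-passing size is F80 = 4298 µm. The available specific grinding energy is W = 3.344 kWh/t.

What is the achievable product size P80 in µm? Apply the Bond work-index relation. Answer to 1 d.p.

P80 = 387.1 µm

W_Bond = 10·Wi·(1/√P₈₀ − 1/√F₈₀)
P80^-0.5 = F80^-0.5 + W/(10 Wi)
  = 3.3440/(10·9.4) + 1/√4298 = 0.035574 + 0.015253 = 0.050828
P80 = (1/0.050828)² = 19.6742² = 387.08 µm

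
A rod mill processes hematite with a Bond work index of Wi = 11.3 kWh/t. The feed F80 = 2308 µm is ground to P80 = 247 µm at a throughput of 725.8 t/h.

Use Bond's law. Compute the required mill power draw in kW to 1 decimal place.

Bond:  W = 10 Wi (1/√P − 1/√F)
W = 10·11.3·(1/√247 − 1/√2308) = 10·11.3·(0.042813) = 4.8379 kWh/t
Mill draw = 4.8379 × 725.8 = 3511.3 kW

P = 3511.3 kW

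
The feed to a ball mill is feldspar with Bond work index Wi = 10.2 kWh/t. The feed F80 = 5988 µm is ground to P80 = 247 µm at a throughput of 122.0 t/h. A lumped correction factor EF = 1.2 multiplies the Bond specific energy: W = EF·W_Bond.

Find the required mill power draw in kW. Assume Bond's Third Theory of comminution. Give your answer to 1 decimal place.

P = 757.2 kW

W = 10·Wi·(P80^(-½) − F80^(-½))
W = 10·10.2·(1/√247 − 1/√5988) = 10·10.2·(0.050706) = 5.1720 kWh/t
W_actual = 1.2 × 5.1720 = 6.2064 kWh/t
P_mill = W·ṁ = 6.2064·122.0 = 757.2 kW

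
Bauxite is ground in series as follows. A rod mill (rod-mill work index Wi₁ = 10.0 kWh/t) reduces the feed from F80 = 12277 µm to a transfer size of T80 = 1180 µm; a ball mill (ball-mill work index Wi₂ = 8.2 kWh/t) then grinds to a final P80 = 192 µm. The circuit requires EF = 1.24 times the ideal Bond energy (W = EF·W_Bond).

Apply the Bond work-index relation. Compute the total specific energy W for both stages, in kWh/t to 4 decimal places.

W = 10 Wi (P80^-0.5 − F80^-0.5)
Stage 1 (12277→1180 µm, Wi₁=10.0): W₁ = 10·10.0·(0.029111 − 0.009025) = 2.0086 kWh/t
Stage 2 (1180→192 µm, Wi₂=8.2): W₂ = 10·8.2·(0.072169 − 0.029111) = 3.5307 kWh/t
W = W₁ + W₂ = 2.0086 + 3.5307 = 5.5393 kWh/t
W_actual = 1.24 × 5.5393 = 6.8688 kWh/t

W = 6.8688 kWh/t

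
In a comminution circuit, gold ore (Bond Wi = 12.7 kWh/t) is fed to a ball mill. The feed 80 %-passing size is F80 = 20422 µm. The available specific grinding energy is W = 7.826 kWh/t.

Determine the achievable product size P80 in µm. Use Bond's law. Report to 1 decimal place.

P80 = 212.4 µm

W = 10·Wi·(P80^(-½) − F80^(-½))
⇒ 1/√P80 = W/(10 Wi) + 1/√F80
  = 7.8260/(10·12.7) + 1/√20422 = 0.061622 + 0.006998 = 0.068620
P80 = (1/0.068620)² = 14.5731² = 212.37 µm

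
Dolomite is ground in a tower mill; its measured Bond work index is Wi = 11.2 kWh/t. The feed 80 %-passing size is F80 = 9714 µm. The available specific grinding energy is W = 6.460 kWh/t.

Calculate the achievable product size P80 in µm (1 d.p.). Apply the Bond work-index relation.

Bond: W = 10·Wi·(1/√P80 − 1/√F80)
P80^-0.5 = F80^-0.5 + W/(10 Wi)
  = 6.4600/(10·11.2) + 1/√9714 = 0.057679 + 0.010146 = 0.067825
P80 = (1/0.067825)² = 14.7439² = 217.38 µm

P80 = 217.4 µm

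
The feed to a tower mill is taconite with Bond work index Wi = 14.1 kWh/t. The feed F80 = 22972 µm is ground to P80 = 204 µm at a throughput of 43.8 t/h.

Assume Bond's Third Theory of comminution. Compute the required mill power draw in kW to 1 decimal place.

W = 10 Wi (1/√P80 − 1/√F80)  [Bond]
W = 10·14.1·(1/√204 − 1/√22972) = 10·14.1·(0.063416) = 8.9417 kWh/t
P = W·T = 8.9417·43.8 = 391.6 kW

P = 391.6 kW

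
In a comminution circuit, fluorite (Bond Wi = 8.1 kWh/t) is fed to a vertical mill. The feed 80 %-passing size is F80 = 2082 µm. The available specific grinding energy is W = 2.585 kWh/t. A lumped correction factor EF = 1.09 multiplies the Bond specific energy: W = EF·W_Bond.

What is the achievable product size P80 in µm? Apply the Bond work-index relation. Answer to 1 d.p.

Bond:  W = 10 Wi (1/√P − 1/√F)
W_Bond = W / EF = 2.585 / 1.09 = 2.3716 kWh/t
P80^-0.5 = F80^-0.5 + W_Bond/(10 Wi)
  = 2.3716/(10·8.1) + 1/√2082 = 0.029279 + 0.021916 = 0.051194
P80 = (1/0.051194)² = 19.5334² = 381.55 µm

P80 = 381.6 µm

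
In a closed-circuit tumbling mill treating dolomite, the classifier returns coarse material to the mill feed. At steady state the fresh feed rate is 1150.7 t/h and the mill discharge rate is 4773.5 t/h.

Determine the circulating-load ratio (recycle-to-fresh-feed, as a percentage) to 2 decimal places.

CL = 314.83 %

M = F + R at steady state, so:
R = M − F = 4773.5 − 1150.7 = 3622.8 t/h
CL = 100·R/F = 100·3622.8/1150.7 = 314.83 %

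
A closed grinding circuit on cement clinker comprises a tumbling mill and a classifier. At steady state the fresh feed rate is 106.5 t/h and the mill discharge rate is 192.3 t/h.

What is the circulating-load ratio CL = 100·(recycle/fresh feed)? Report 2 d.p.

CL = 80.56 %

Mill node: discharge = fresh + recycle.
R = M − F = 192.3 − 106.5 = 85.8 t/h
CL = 100·R/F = 100·85.8/106.5 = 80.56 %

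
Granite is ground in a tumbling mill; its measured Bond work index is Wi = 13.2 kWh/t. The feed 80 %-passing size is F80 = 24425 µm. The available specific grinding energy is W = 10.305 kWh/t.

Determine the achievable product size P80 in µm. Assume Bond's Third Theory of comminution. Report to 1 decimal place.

P80 = 140.2 µm

W = 10 Wi (P80^-0.5 − F80^-0.5)
1/√P80 = 1/√F80 + W/(10·Wi)
  = 10.3050/(10·13.2) + 1/√24425 = 0.078068 + 0.006399 = 0.084467
P80 = (1/0.084467)² = 11.8390² = 140.16 µm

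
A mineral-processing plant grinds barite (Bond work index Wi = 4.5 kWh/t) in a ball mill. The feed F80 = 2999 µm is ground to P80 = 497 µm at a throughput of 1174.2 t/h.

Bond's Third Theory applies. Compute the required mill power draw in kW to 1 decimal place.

P = 1405.3 kW

W_Bond = 10·Wi·(1/√P₈₀ − 1/√F₈₀)
W = 10·4.5·(1/√497 − 1/√2999) = 10·4.5·(0.026596) = 1.1968 kWh/t
P_mill = W·ṁ = 1.1968·1174.2 = 1405.3 kW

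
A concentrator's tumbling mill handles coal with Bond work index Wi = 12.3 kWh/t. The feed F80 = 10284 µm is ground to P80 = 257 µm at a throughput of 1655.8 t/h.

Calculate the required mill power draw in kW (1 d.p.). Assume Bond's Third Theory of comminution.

W_Bond = 10·Wi·(1/√P₈₀ − 1/√F₈₀)
W = 10·12.3·(1/√257 − 1/√10284) = 10·12.3·(0.052517) = 6.4596 kWh/t
P_mill = W·ṁ = 6.4596·1655.8 = 10695.9 kW

P = 10695.9 kW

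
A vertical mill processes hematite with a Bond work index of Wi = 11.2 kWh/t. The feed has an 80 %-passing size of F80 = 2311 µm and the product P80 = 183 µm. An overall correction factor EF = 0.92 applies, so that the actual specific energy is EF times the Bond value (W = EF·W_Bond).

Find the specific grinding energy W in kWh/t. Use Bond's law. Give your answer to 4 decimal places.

W = 10·Wi·[P80^(−½) − F80^(−½)]
1/√183 = 0.073922;  1/√2311 = 0.020802
W = 10·11.2·(0.073922 − 0.020802) = 5.9495 kWh/t
Corrected W = EF·W_Bond = 0.92·5.9495 = 5.4735 kWh/t

W = 5.4735 kWh/t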